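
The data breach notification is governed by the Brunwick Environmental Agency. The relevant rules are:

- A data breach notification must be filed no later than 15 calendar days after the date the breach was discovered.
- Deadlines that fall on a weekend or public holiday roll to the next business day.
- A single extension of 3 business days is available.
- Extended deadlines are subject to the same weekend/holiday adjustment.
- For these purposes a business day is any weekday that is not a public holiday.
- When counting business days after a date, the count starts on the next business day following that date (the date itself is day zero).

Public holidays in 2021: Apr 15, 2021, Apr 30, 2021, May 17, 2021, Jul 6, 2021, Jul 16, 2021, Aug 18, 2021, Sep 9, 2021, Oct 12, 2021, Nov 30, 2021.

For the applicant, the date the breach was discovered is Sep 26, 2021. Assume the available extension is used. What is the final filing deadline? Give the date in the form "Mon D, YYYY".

15 calendar days after Sep 26, 2021 is Oct 11, 2021.
Oct 11, 2021 falls on a Monday, which is a business day, so no adjustment is needed.
Applying the 3-business-day extension: 3 business days after Oct 11, 2021 is Oct 15, 2021.
Since Oct 15, 2021 is a Friday and not a holiday, the date is unchanged.
Final deadline: Oct 15, 2021.

Oct 15, 2021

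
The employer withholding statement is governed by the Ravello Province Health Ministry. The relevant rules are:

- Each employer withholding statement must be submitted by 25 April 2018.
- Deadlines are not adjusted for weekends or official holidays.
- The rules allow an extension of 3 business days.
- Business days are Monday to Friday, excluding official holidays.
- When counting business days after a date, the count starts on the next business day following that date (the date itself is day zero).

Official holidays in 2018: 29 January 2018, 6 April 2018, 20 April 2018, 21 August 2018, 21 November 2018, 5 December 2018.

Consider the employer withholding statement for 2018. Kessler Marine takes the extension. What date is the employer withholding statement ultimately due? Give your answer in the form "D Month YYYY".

The statutory due date is 25 April 2018.
25 April 2018 falls on a Wednesday. The rules make no weekend/holiday allowance, so it remains 25 April 2018.
Counting 3 further business days from 25 April 2018 reaches 30 April 2018.
No adjustment is made for weekends or holidays, so 30 April 2018 stands.
Deadline: 30 April 2018.

30 April 2018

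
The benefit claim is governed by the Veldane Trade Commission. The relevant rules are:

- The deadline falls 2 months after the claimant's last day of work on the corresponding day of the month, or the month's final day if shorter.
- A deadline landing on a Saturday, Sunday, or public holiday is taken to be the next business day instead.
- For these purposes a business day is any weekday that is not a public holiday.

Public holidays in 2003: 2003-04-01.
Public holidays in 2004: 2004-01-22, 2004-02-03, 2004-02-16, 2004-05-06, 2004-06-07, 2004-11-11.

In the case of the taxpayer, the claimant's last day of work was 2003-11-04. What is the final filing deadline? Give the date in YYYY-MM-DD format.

2004-01-05

2 months after 2003-11-04, on the same day of the month, is 2004-01-04.
Because 2004-01-04 is a Sunday, the deadline becomes 2004-01-05 (Monday).
So the filing is due 2004-01-05.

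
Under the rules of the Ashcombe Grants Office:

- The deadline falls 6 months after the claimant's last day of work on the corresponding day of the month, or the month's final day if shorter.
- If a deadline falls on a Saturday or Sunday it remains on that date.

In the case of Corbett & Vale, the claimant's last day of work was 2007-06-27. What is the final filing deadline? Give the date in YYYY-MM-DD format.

Moving 6 months forward from 2007-06-27 on the corresponding day gives 2007-12-27.
No adjustment is made for weekends or holidays, so 2007-12-27 stands.
Final deadline: 2007-12-27.

2007-12-27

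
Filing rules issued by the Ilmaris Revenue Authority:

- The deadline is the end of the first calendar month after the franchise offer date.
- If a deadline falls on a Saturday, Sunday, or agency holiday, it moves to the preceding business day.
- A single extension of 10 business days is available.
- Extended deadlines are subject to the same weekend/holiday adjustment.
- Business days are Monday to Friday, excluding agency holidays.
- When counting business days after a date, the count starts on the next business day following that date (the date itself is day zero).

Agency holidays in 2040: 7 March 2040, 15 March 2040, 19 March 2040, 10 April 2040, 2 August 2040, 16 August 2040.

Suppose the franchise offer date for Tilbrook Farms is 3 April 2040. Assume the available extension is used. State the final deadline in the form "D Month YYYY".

14 June 2040

1 month after 3 April 2040 is May 2040; that month ends on 31 May 2040.
31 May 2040 falls on a Thursday, which is a business day, so no adjustment is needed.
Counting 10 further business days from 31 May 2040 reaches 14 June 2040.
14 June 2040 falls on a Thursday, which is a business day, so no adjustment is needed.
The final due date is 14 June 2040.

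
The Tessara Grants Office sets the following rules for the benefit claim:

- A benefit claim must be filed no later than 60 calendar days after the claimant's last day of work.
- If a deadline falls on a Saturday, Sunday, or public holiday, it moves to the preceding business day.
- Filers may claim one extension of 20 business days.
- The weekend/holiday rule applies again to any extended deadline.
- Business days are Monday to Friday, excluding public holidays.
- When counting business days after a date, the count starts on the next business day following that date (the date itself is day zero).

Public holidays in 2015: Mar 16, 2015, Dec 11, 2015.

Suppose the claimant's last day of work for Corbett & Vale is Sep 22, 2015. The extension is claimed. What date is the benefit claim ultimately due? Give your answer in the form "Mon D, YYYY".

Dec 21, 2015

Trigger date Sep 22, 2015 + 60 calendar days = Nov 21, 2015.
Nov 21, 2015 falls on a Saturday. Rolling to the preceding business day gives Nov 20, 2015, a Friday.
Counting 20 further business days from Nov 20, 2015 reaches Dec 21, 2015.
Dec 21, 2015 is a Monday and not a listed holiday, so it stands.
The final due date is Dec 21, 2015.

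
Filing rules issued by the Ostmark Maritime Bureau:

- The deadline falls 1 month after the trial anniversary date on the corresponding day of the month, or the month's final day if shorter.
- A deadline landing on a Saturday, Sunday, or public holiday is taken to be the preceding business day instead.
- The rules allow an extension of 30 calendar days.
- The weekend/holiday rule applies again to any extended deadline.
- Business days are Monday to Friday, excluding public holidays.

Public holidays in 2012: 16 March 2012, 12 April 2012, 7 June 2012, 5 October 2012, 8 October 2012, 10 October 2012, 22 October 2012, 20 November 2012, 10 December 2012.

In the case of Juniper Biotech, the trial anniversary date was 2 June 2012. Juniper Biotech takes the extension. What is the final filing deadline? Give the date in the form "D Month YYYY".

1 month from 2 June 2012 is 2 July 2012.
2 July 2012 is a Monday and not a listed holiday, so it stands.
The 30-calendar-day extension moves the deadline from 2 July 2012 to 1 August 2012.
1 August 2012 is a Wednesday and not a listed holiday, so it stands.
So the filing is due 1 August 2012.

1 August 2012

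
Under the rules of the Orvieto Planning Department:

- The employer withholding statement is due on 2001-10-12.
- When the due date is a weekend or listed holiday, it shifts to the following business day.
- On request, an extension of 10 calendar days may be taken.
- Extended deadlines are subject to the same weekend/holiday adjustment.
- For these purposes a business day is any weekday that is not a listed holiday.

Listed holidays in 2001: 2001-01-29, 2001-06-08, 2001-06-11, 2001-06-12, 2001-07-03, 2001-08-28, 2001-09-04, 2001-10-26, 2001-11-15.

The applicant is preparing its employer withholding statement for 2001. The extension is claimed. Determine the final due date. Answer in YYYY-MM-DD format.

Start from the fixed due date, 2001-10-12.
2001-10-12 is a Friday and not a listed holiday, so it stands.
With the 10-day extension, 2001-10-12 becomes 2001-10-22.
2001-10-22 (Monday) is already a business day.
Final deadline: 2001-10-22.

2001-10-22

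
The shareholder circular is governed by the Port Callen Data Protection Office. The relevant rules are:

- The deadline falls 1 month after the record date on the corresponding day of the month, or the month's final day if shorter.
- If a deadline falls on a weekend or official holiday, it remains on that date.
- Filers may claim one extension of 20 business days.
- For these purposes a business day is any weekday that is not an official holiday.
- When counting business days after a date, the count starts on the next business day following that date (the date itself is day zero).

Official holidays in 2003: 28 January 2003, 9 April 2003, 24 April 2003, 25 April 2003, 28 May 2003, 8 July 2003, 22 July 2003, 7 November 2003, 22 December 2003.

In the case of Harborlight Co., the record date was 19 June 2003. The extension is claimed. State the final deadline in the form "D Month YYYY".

18 August 2003

1 month after 19 June 2003, on the same day of the month, is 19 July 2003.
19 July 2003 falls on a Saturday. The rules make no weekend/holiday allowance, so it remains 19 July 2003.
Counting 20 further business days from 19 July 2003 reaches 18 August 2003.
18 August 2003 is a Monday; no weekend or holiday adjustment applies.
So the filing is due 18 August 2003.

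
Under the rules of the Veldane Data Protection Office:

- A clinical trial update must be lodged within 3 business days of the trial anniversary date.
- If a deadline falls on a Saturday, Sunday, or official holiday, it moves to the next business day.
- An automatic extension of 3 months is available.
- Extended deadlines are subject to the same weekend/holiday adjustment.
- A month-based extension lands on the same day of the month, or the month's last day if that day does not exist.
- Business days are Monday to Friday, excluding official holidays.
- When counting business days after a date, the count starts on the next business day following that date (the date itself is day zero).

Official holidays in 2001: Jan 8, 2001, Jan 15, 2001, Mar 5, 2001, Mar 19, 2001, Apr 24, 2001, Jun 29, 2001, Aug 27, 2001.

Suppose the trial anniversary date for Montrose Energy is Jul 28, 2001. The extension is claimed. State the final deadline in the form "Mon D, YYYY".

Nov 1, 2001

Counting 3 business days after Jul 28, 2001 (skipping weekends and listed holidays) reaches Aug 1, 2001.
Aug 1, 2001 falls on a Wednesday, which is a business day, so no adjustment is needed.
The 3 months extension carries Aug 1, 2001 to Nov 1, 2001.
Since Nov 1, 2001 is a Thursday and not a holiday, the date is unchanged.
So the filing is due Nov 1, 2001.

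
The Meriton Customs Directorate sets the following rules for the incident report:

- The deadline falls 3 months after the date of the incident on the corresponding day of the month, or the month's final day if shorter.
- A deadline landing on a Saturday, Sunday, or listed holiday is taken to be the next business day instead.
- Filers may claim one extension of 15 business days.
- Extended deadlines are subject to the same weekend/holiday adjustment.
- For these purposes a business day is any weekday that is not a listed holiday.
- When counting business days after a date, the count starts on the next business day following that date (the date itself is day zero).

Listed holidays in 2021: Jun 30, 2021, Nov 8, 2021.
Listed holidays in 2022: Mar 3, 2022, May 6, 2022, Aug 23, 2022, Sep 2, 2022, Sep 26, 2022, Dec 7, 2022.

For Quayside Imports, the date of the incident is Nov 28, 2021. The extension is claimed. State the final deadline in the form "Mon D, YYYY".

3 months from Nov 28, 2021 is Feb 28, 2022.
Feb 28, 2022 is a Monday and not a listed holiday, so it stands.
Counting 15 further business days from Feb 28, 2022 reaches Mar 22, 2022.
Mar 22, 2022 (Tuesday) is already a business day.
Deadline: Mar 22, 2022.

Mar 22, 2022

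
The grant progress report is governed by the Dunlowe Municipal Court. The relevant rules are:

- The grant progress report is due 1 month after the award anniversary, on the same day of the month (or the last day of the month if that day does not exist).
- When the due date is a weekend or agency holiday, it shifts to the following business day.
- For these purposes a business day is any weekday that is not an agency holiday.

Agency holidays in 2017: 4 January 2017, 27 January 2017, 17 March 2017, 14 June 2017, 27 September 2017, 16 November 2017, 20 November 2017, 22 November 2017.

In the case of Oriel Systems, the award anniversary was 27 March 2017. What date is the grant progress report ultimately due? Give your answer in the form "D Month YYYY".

Moving 1 month forward from 27 March 2017 on the corresponding day gives 27 April 2017.
27 April 2017 (Thursday) is already a business day.
Deadline: 27 April 2017.

27 April 2017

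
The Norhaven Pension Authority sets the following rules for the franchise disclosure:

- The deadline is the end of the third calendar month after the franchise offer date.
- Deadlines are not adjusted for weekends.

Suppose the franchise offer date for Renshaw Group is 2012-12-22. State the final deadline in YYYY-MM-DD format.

2013-03-31

The third month after 2012-12-22 is March 2013, whose last day is 2013-03-31.
2013-03-31 falls on a Sunday. The rules make no weekend/holiday allowance, so it remains 2013-03-31.
Deadline: 2013-03-31.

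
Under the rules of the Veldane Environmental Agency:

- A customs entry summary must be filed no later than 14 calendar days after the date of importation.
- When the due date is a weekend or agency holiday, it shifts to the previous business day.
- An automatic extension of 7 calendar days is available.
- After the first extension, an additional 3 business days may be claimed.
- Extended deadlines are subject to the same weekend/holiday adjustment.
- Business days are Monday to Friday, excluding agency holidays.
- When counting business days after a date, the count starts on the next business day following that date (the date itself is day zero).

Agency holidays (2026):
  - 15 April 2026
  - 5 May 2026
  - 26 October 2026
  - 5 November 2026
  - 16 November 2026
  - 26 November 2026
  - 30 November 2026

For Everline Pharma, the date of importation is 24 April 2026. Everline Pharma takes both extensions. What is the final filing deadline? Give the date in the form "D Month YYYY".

20 May 2026

14 calendar days after 24 April 2026 is 8 May 2026.
8 May 2026 (Friday) is already a business day.
The 7-calendar-day extension moves the deadline from 8 May 2026 to 15 May 2026.
15 May 2026 (Friday) is already a business day.
Applying the 3-business-day extension: 3 business days after 15 May 2026 is 20 May 2026.
20 May 2026 is a Wednesday and not a listed holiday, so it stands.
So the filing is due 20 May 2026.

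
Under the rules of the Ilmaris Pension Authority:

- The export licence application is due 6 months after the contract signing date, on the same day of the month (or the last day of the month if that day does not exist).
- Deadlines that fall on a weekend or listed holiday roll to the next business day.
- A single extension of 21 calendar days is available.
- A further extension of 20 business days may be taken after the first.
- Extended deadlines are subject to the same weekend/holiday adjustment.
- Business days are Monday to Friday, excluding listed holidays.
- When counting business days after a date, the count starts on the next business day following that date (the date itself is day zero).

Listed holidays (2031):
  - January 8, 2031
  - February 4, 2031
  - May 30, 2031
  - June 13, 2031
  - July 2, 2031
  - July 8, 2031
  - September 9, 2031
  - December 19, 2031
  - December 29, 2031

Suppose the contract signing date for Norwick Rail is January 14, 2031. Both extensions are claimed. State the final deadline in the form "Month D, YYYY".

September 1, 2031

6 months after January 14, 2031, on the same day of the month, is July 14, 2031.
July 14, 2031 falls on a Monday, which is a business day, so no adjustment is needed.
With the 21-day extension, July 14, 2031 becomes August 4, 2031.
Since August 4, 2031 is a Monday and not a holiday, the date is unchanged.
Counting 20 further business days from August 4, 2031 reaches September 1, 2031.
Since September 1, 2031 is a Monday and not a holiday, the date is unchanged.
Final deadline: September 1, 2031.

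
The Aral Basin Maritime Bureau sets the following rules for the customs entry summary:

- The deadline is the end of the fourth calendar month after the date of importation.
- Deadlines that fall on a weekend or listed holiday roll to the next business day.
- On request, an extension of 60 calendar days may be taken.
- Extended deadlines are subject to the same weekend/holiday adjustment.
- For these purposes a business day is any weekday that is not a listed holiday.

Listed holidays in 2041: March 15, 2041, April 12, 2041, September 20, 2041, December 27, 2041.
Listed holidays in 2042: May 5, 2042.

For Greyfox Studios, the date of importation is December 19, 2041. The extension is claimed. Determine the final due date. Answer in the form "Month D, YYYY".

4 months after December 19, 2041 falls in April 2042; the last day of that month is April 30, 2042.
April 30, 2042 (Wednesday) is already a business day.
The 60-calendar-day extension moves the deadline from April 30, 2042 to June 29, 2042.
June 29, 2042 is a Sunday; the next business day is June 30, 2042 (Monday).
Final deadline: June 30, 2042.

June 30, 2042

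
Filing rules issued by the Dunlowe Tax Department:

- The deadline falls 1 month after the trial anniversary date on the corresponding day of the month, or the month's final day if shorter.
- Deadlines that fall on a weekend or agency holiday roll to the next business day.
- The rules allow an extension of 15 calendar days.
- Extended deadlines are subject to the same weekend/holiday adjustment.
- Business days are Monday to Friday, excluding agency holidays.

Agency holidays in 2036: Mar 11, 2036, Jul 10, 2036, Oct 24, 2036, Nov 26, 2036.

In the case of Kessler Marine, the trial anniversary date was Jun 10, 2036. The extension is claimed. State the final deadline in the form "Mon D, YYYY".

Jul 28, 2036

1 month from Jun 10, 2036 is Jul 10, 2036.
Jul 10, 2036 is a listed holiday, so it moves to the next business day, Jul 11, 2036 (Friday).
Applying the 15-calendar-day extension: Jul 11, 2036 + 15 days = Jul 26, 2036.
Jul 26, 2036 is a Saturday, so it moves to the next business day, Jul 28, 2036 (Monday).
Deadline: Jul 28, 2036.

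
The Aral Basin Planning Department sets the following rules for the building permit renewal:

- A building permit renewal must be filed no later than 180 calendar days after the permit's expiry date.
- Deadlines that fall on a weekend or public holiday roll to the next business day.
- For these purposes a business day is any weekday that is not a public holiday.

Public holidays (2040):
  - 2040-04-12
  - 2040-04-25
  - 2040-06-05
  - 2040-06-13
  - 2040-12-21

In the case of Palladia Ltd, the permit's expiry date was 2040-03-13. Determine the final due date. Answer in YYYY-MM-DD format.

2040-09-10

Adding 180 calendar days to 2040-03-13 gives 2040-09-09.
Because 2040-09-09 is a Sunday, the deadline becomes 2040-09-10 (Monday).
So the filing is due 2040-09-10.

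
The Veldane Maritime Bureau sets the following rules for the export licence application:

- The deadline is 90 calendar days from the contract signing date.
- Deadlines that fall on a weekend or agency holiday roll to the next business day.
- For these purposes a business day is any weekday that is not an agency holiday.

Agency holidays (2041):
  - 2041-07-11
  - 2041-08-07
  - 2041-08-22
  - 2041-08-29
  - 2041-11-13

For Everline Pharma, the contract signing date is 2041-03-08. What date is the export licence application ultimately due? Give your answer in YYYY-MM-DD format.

From 2041-03-08, 90 calendar days later is 2041-06-06.
Since 2041-06-06 is a Thursday and not a holiday, the date is unchanged.
So the filing is due 2041-06-06.

2041-06-06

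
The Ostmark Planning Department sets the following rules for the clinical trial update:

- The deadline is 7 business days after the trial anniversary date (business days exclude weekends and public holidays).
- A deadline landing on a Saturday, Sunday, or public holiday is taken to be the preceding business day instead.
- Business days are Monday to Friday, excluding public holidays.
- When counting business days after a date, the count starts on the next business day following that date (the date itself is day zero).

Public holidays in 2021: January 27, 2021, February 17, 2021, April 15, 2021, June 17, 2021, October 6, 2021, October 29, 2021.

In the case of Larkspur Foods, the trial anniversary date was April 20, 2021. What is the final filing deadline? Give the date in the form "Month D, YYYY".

April 29, 2021

7 business days after April 20, 2021, excluding weekends and holidays, is April 29, 2021.
April 29, 2021 is a Thursday and not a listed holiday, so it stands.
Final deadline: April 29, 2021.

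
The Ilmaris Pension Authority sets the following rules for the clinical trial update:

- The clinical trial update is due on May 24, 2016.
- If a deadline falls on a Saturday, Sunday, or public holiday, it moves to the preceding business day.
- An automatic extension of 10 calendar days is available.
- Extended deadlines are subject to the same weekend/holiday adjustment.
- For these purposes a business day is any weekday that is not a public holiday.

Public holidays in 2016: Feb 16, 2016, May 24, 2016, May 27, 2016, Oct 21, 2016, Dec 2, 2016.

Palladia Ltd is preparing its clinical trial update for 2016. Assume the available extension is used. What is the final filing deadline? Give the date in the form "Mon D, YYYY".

The statutory due date is May 24, 2016.
May 24, 2016 falls on a listed holiday. Rolling to the preceding business day gives May 23, 2016, a Monday.
With the 10-day extension, May 23, 2016 becomes Jun 2, 2016.
Jun 2, 2016 (Thursday) is already a business day.
So the filing is due Jun 2, 2016.

Jun 2, 2016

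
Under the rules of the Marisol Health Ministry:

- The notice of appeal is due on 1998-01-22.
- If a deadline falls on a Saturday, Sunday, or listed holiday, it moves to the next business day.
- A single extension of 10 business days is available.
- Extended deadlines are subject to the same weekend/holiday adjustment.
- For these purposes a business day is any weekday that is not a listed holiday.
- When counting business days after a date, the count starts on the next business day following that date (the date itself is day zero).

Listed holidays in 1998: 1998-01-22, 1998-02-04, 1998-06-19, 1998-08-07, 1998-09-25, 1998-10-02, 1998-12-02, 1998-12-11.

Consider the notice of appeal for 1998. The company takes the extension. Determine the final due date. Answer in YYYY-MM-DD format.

The stated deadline is 1998-01-22.
1998-01-22 falls on a listed holiday. Rolling to the next business day gives 1998-01-23, a Friday.
The 10-business-day extension runs from 1998-01-23 to 1998-02-09.
Since 1998-02-09 is a Monday and not a holiday, the date is unchanged.
So the filing is due 1998-02-09.

1998-02-09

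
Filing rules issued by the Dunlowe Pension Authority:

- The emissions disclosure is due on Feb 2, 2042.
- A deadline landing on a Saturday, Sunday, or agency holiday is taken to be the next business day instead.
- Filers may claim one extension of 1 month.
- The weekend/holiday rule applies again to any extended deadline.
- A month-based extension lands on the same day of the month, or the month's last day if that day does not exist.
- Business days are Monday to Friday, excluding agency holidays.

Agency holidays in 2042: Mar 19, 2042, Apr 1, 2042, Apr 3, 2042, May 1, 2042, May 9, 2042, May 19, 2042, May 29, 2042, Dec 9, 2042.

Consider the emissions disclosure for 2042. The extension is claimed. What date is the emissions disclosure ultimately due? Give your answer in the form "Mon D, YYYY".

The stated deadline is Feb 2, 2042.
Feb 2, 2042 is a Sunday, so it moves to the next business day, Feb 3, 2042 (Monday).
Applying the 1 month extension: 1 month after Feb 3, 2042 is Mar 3, 2042.
Mar 3, 2042 falls on a Monday, which is a business day, so no adjustment is needed.
Deadline: Mar 3, 2042.

Mar 3, 2042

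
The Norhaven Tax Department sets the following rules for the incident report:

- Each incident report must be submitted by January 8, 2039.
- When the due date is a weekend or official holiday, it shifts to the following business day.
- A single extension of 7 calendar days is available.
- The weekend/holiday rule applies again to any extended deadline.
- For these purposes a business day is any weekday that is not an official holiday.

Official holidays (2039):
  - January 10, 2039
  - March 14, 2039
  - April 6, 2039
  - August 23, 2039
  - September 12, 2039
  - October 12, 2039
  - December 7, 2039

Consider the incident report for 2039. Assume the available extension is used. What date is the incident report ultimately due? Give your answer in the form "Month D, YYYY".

January 18, 2039

Start from the fixed due date, January 8, 2039.
January 8, 2039 falls on a Saturday. Rolling to the next business day gives January 11, 2039, a Tuesday.
Applying the 7-calendar-day extension: January 11, 2039 + 7 days = January 18, 2039.
January 18, 2039 (Tuesday) is already a business day.
So the filing is due January 18, 2039.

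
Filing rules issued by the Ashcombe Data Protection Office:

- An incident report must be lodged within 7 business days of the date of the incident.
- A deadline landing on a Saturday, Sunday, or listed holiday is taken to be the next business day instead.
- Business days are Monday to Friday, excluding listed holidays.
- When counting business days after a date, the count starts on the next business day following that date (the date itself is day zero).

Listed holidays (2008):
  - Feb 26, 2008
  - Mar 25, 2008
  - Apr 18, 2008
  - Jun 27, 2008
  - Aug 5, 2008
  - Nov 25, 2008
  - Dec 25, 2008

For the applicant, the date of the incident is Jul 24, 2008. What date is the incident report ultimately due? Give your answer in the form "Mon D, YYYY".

Aug 4, 2008

Starting the day after Jul 24, 2008 and counting 7 business days lands on Aug 4, 2008.
Aug 4, 2008 (Monday) is already a business day.
So the filing is due Aug 4, 2008.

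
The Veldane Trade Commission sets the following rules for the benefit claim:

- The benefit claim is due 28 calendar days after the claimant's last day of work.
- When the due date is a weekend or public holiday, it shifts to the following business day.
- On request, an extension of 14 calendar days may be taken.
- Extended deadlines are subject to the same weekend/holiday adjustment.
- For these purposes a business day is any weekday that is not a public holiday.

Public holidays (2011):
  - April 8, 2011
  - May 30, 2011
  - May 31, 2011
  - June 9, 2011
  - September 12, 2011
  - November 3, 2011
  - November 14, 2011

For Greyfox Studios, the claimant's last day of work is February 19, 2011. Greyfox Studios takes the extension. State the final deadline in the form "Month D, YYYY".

April 4, 2011

28 calendar days after February 19, 2011 is March 19, 2011.
Because March 19, 2011 is a Saturday, the deadline becomes March 21, 2011 (Monday).
Applying the 14-calendar-day extension: March 21, 2011 + 14 days = April 4, 2011.
April 4, 2011 falls on a Monday, which is a business day, so no adjustment is needed.
Deadline: April 4, 2011.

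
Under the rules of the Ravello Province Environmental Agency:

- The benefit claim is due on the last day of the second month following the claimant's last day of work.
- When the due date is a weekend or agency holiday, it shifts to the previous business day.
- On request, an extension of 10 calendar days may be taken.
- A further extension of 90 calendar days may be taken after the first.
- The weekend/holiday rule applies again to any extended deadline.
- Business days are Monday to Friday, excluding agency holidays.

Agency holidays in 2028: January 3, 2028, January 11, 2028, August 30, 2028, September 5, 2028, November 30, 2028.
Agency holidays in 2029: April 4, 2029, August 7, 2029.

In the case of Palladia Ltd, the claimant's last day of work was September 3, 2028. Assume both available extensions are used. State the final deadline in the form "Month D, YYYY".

2 months after September 3, 2028 falls in November 2028; the last day of that month is November 30, 2028.
November 30, 2028 is a listed holiday; the preceding business day is November 29, 2028 (Wednesday).
With the 10-day extension, November 29, 2028 becomes December 9, 2028.
Because December 9, 2028 is a Saturday, the deadline becomes December 8, 2028 (Friday).
The 90-calendar-day extension moves the deadline from December 8, 2028 to March 8, 2029.
March 8, 2029 is a Thursday and not a listed holiday, so it stands.
Final deadline: March 8, 2029.

March 8, 2029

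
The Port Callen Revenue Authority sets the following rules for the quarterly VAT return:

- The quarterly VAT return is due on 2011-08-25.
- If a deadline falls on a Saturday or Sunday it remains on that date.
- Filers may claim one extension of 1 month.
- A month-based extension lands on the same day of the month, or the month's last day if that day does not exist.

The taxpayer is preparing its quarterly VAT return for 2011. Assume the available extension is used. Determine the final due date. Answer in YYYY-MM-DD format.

The statutory due date is 2011-08-25.
2011-08-25 is a Thursday; no weekend or holiday adjustment applies.
The 1 month extension carries 2011-08-25 to 2011-09-25.
No adjustment is made for weekends or holidays, so 2011-09-25 stands.
The final due date is 2011-09-25.

2011-09-25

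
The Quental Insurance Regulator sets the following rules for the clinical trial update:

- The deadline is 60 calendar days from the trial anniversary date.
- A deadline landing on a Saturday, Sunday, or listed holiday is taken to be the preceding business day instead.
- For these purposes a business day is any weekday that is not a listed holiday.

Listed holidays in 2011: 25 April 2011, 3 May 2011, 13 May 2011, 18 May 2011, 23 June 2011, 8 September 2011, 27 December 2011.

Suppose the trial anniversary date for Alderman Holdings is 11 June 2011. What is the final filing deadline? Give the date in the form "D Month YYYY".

60 calendar days after 11 June 2011 is 10 August 2011.
10 August 2011 falls on a Wednesday, which is a business day, so no adjustment is needed.
Final deadline: 10 August 2011.

10 August 2011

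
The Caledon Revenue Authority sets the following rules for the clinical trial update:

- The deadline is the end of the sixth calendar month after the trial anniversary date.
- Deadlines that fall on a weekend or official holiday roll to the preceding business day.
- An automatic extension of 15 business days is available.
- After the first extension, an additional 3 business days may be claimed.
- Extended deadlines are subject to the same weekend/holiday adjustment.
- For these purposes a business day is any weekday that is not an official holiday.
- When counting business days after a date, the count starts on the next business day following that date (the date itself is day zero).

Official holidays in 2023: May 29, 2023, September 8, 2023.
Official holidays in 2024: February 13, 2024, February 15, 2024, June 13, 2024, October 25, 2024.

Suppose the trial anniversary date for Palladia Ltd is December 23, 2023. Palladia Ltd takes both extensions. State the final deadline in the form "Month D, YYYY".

6 months after December 23, 2023 is June 2024; that month ends on June 30, 2024.
June 30, 2024 is a Sunday, so it moves to the preceding business day, June 28, 2024 (Friday).
Counting 15 further business days from June 28, 2024 reaches July 19, 2024.
July 19, 2024 falls on a Friday, which is a business day, so no adjustment is needed.
Counting 3 further business days from July 19, 2024 reaches July 24, 2024.
July 24, 2024 (Wednesday) is already a business day.
Deadline: July 24, 2024.

July 24, 2024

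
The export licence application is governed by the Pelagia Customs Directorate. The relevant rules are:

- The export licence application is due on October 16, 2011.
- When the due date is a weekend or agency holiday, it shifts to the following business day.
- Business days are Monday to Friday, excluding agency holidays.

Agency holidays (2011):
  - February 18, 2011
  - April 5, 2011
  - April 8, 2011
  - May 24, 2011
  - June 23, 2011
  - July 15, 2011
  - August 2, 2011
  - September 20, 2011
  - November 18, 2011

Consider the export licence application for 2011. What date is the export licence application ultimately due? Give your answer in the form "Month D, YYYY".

October 17, 2011

The stated deadline is October 16, 2011.
October 16, 2011 falls on a Sunday. Rolling to the next business day gives October 17, 2011, a Monday.
Deadline: October 17, 2011.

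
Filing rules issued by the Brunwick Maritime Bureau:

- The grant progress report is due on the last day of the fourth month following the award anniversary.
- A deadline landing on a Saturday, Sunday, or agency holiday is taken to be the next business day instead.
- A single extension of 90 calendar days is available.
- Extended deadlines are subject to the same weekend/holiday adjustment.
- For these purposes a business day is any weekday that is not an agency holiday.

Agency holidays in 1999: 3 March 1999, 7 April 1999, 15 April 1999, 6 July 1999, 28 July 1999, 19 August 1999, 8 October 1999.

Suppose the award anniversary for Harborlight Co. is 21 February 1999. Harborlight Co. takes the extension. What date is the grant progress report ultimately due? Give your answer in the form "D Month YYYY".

28 September 1999

The fourth month after 21 February 1999 is June 1999, whose last day is 30 June 1999.
Since 30 June 1999 is a Wednesday and not a holiday, the date is unchanged.
With the 90-day extension, 30 June 1999 becomes 28 September 1999.
28 September 1999 (Tuesday) is already a business day.
The final due date is 28 September 1999.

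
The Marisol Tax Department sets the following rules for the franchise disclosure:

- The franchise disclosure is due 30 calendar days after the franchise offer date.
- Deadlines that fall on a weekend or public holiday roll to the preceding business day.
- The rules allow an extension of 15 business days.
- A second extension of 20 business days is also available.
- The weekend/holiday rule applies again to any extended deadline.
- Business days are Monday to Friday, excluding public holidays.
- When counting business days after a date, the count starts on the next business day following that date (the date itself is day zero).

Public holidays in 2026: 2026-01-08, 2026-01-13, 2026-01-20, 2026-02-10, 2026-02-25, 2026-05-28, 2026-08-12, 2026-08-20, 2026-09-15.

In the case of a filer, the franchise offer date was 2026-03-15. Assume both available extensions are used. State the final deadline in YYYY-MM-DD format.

From 2026-03-15, 30 calendar days later is 2026-04-14.
2026-04-14 falls on a Tuesday, which is a business day, so no adjustment is needed.
Counting 15 further business days from 2026-04-14 reaches 2026-05-05.
2026-05-05 is a Tuesday and not a listed holiday, so it stands.
Counting 20 further business days from 2026-05-05 reaches 2026-06-03.
Since 2026-06-03 is a Wednesday and not a holiday, the date is unchanged.
Final deadline: 2026-06-03.

2026-06-03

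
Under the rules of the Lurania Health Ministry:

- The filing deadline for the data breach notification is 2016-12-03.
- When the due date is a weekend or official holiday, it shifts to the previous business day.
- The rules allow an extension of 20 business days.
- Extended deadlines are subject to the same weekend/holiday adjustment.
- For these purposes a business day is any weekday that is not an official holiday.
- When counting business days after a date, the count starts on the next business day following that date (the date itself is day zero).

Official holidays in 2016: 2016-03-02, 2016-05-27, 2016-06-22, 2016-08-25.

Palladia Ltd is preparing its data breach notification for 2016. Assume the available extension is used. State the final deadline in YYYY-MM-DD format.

The stated deadline is 2016-12-03.
Because 2016-12-03 is a Saturday, the deadline becomes 2016-12-02 (Friday).
Applying the 20-business-day extension: 20 business days after 2016-12-02 is 2016-12-30.
Since 2016-12-30 is a Friday and not a holiday, the date is unchanged.
Deadline: 2016-12-30.

2016-12-30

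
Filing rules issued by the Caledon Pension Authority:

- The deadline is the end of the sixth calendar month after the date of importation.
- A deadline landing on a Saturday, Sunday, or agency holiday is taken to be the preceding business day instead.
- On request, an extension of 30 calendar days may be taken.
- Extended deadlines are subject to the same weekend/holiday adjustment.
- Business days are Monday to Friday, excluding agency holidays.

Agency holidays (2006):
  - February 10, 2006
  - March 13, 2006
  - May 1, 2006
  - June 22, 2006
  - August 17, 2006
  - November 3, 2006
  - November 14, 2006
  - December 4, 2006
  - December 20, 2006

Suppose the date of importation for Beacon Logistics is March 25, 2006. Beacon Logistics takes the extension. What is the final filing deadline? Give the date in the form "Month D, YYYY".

October 27, 2006

6 months after March 25, 2006 is September 2006; that month ends on September 30, 2006.
September 30, 2006 is a Saturday, so it moves to the preceding business day, September 29, 2006 (Friday).
With the 30-day extension, September 29, 2006 becomes October 29, 2006.
October 29, 2006 falls on a Sunday. Rolling to the preceding business day gives October 27, 2006, a Friday.
Final deadline: October 27, 2006.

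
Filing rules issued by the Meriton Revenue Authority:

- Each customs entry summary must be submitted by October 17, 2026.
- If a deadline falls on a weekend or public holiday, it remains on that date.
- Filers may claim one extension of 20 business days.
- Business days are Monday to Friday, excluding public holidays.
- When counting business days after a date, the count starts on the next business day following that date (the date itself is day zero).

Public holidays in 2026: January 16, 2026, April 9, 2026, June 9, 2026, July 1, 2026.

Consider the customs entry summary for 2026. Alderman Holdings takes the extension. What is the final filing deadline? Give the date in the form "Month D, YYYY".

November 13, 2026

The statutory due date is October 17, 2026.
No adjustment is made for weekends or holidays, so October 17, 2026 stands.
Counting 20 further business days from October 17, 2026 reaches November 13, 2026.
November 13, 2026 falls on a Friday. The rules make no weekend/holiday allowance, so it remains November 13, 2026.
The final due date is November 13, 2026.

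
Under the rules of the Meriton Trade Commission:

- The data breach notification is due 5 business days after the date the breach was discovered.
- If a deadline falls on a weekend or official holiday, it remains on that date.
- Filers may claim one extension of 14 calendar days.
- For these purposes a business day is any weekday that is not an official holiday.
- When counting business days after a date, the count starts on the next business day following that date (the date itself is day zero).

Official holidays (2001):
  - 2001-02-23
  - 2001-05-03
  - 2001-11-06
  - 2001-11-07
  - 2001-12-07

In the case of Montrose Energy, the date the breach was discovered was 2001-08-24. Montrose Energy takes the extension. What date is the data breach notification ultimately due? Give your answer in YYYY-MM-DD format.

2001-09-14

Starting the day after 2001-08-24 and counting 5 business days lands on 2001-08-31.
2001-08-31 is a Friday; no weekend or holiday adjustment applies.
The 14-calendar-day extension moves the deadline from 2001-08-31 to 2001-09-14.
2001-09-14 is a Friday; no weekend or holiday adjustment applies.
Deadline: 2001-09-14.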